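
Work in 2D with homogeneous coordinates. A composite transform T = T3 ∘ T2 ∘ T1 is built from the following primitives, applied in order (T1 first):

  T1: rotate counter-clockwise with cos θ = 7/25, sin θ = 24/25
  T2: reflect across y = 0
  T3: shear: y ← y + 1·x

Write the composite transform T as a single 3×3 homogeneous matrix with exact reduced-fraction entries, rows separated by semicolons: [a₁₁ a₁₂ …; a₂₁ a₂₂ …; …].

T = [7/25 -24/25 0; -17/25 -31/25 0; 0 0 1]

T1 = [7/25 -24/25 0; 24/25 7/25 0; 0 0 1]
T2·T1 = [7/25 -24/25 0; -24/25 -7/25 0; 0 0 1]
T3·…·T1 = [7/25 -24/25 0; -17/25 -31/25 0; 0 0 1]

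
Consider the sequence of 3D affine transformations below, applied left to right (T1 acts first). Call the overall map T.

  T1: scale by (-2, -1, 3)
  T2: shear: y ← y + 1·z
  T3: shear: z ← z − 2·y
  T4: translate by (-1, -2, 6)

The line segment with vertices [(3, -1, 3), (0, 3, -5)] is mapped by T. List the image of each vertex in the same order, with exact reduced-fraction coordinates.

T1 scale by (-2, -1, 3): (3, -1, 3) → (-6, 1, 9); (0, 3, -5) → (0, -3, -15)
T2 shear: y ← y + 1·z: (-6, 1, 9) → (-6, 10, 9); (0, -3, -15) → (0, -18, -15)
T3 shear: z ← z − 2·y: (-6, 10, 9) → (-6, 10, -11); (0, -18, -15) → (0, -18, 21)
T4 translate by (-1, -2, 6): (-6, 10, -11) → (-7, 8, -5); (0, -18, 21) → (-1, -20, 27)

image vertices: (-7, 8, -5), (-1, -20, 27)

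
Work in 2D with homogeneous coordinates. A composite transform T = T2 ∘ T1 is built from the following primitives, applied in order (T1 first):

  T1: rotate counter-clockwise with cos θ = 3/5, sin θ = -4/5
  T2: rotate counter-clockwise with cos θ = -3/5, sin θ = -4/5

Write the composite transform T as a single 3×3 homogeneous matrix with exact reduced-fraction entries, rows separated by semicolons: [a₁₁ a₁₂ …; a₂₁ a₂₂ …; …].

T = [-1 0 0; 0 -1 0; 0 0 1]

T1 = [3/5 4/5 0; -4/5 3/5 0; 0 0 1]
T2·T1 = [-1 0 0; 0 -1 0; 0 0 1]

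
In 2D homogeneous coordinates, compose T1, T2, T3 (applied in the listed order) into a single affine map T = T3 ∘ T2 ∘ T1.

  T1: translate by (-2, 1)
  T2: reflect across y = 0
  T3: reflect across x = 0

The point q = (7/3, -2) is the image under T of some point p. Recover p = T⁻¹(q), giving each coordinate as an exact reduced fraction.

T1 = [1 0 -2; 0 1 1; 0 0 1]
T2·T1 = [1 0 -2; 0 -1 -1; 0 0 1]
T3·…·T1 = [-1 0 2; 0 -1 -1; 0 0 1]
det M = 1; M⁻¹ = [-1 0 2; 0 -1 -1; 0 0 1]
M⁻¹ · (7/3, -2)ᵀ = (-1/3, 1)ᵀ

p = (-1/3, 1)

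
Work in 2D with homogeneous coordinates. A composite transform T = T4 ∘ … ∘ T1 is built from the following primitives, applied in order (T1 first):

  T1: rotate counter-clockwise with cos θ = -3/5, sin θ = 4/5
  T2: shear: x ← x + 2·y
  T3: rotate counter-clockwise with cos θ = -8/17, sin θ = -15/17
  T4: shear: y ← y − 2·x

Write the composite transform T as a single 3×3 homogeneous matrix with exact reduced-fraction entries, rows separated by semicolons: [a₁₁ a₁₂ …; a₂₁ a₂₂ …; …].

T = [4/17 7/17 0; -147/85 104/85 0; 0 0 1]

T1 = [-3/5 -4/5 0; 4/5 -3/5 0; 0 0 1]
T2·T1 = [1 -2 0; 4/5 -3/5 0; 0 0 1]
T3·…·T1 = [4/17 7/17 0; -107/85 174/85 0; 0 0 1]
T4·…·T1 = [4/17 7/17 0; -147/85 104/85 0; 0 0 1]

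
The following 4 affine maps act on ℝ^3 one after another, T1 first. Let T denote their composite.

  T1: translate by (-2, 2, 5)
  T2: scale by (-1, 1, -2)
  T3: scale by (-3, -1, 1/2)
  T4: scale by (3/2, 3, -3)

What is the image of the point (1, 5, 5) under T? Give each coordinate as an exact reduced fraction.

T1 translate by (-2, 2, 5): (1, 5, 5) → (-1, 7, 10)
T2 scale by (-1, 1, -2): (-1, 7, 10) → (1, 7, -20)
T3 scale by (-3, -1, 1/2): (1, 7, -20) → (-3, -7, -10)
T4 scale by (3/2, 3, -3): (-3, -7, -10) → (-9/2, -21, 30)

T(p) = (-9/2, -21, 30)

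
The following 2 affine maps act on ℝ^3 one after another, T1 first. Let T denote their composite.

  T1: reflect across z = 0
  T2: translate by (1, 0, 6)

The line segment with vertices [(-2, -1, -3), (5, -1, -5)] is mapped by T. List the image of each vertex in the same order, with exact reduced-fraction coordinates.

image vertices: (-1, -1, 9), (6, -1, 11)

T1 reflect across z = 0: (-2, -1, -3) → (-2, -1, 3); (5, -1, -5) → (5, -1, 5)
T2 translate by (1, 0, 6): (-2, -1, 3) → (-1, -1, 9); (5, -1, 5) → (6, -1, 11)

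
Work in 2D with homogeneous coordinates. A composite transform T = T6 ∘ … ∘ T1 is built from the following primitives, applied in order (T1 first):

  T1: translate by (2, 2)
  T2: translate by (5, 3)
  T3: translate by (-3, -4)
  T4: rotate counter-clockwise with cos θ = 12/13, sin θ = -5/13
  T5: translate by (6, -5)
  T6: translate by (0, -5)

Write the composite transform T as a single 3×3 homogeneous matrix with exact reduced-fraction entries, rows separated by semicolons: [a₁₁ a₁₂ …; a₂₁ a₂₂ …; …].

T1 = [1 0 2; 0 1 2; 0 0 1]
T2·T1 = [1 0 7; 0 1 5; 0 0 1]
T3·…·T1 = [1 0 4; 0 1 1; 0 0 1]
T4·…·T1 = [12/13 5/13 53/13; -5/13 12/13 -8/13; 0 0 1]
T5·…·T1 = [12/13 5/13 131/13; -5/13 12/13 -73/13; 0 0 1]
T6·…·T1 = [12/13 5/13 131/13; -5/13 12/13 -138/13; 0 0 1]

T = [12/13 5/13 131/13; -5/13 12/13 -138/13; 0 0 1]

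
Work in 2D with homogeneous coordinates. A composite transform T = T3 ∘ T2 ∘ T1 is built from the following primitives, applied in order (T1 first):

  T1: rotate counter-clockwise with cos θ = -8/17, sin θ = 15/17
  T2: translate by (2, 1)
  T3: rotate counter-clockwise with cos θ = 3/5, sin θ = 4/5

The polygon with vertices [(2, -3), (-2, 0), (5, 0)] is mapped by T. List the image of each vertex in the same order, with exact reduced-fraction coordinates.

T1 rotate counter-clockwise with cos θ = -8/17, sin θ = 15/17: (2, -3) → (29/17, 54/17); (-2, 0) → (16/17, -30/17); (5, 0) → (-40/17, 75/17)
T2 translate by (2, 1): (29/17, 54/17) → (63/17, 71/17); (16/17, -30/17) → (50/17, -13/17); (-40/17, 75/17) → (-6/17, 92/17)
T3 rotate counter-clockwise with cos θ = 3/5, sin θ = 4/5: (63/17, 71/17) → (-19/17, 93/17); (50/17, -13/17) → (202/85, 161/85); (-6/17, 92/17) → (-386/85, 252/85)

image vertices: (-19/17, 93/17), (202/85, 161/85), (-386/85, 252/85)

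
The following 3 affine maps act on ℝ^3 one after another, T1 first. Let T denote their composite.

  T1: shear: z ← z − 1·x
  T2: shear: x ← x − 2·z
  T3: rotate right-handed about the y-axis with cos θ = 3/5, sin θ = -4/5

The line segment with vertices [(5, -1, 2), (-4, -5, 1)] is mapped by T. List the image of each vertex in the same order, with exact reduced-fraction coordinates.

T1 shear: z ← z − 1·x: (5, -1, 2) → (5, -1, -3); (-4, -5, 1) → (-4, -5, 5)
T2 shear: x ← x − 2·z: (5, -1, -3) → (11, -1, -3); (-4, -5, 5) → (-14, -5, 5)
T3 rotate right-handed about the y-axis with cos θ = 3/5, sin θ = -4/5: (11, -1, -3) → (9, -1, 7); (-14, -5, 5) → (-62/5, -5, -41/5)

image vertices: (9, -1, 7), (-62/5, -5, -41/5)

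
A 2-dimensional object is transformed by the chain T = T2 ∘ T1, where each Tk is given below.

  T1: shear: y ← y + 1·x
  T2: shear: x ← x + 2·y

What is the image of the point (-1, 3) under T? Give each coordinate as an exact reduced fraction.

T(p) = (3, 2)

T1 shear: y ← y + 1·x: (-1, 3) → (-1, 2)
T2 shear: x ← x + 2·y: (-1, 2) → (3, 2)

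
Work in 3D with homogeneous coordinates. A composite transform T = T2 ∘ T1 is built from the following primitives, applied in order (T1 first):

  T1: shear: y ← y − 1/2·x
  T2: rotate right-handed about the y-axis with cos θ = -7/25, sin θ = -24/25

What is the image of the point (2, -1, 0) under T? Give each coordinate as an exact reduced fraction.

T(p) = (-14/25, -2, 48/25)

T1 shear: y ← y − 1/2·x: (2, -1, 0) → (2, -2, 0)
T2 rotate right-handed about the y-axis with cos θ = -7/25, sin θ = -24/25: (2, -2, 0) → (-14/25, -2, 48/25)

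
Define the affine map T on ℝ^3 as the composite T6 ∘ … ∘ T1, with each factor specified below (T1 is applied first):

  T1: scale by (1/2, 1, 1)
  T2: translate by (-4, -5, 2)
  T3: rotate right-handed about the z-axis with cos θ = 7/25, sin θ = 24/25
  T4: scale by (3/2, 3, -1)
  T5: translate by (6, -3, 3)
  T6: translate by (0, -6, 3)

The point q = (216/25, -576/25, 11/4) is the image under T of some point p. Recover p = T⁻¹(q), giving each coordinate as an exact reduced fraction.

T1 = [1/2 0 0 0; 0 1 0 0; 0 0 1 0; 0 0 0 1]
T2·T1 = [1/2 0 0 -4; 0 1 0 -5; 0 0 1 2; 0 0 0 1]
T3·…·T1 = [7/50 -24/25 0 92/25; 12/25 7/25 0 -131/25; 0 0 1 2; 0 0 0 1]
T4·…·T1 = [21/100 -36/25 0 138/25; 36/25 21/25 0 -393/25; 0 0 -1 -2; 0 0 0 1]
T5·…·T1 = [21/100 -36/25 0 288/25; 36/25 21/25 0 -468/25; 0 0 -1 1; 0 0 0 1]
T6·…·T1 = [21/100 -36/25 0 288/25; 36/25 21/25 0 -618/25; 0 0 -1 4; 0 0 0 1]
det M = -9/4; M⁻¹ = [28/75 16/25 0 288/25; -16/25 7/75 0 242/25; 0 0 -1 4; 0 0 0 1]
M⁻¹ · (216/25, -576/25, 11/4)ᵀ = (0, 2, 5/4)ᵀ

p = (0, 2, 5/4)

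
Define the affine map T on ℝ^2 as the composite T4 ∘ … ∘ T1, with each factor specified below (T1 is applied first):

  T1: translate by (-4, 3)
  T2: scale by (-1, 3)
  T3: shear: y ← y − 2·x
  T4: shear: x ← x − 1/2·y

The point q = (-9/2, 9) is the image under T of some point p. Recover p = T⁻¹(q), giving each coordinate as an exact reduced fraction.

p = (4, 0)

T1 = [1 0 -4; 0 1 3; 0 0 1]
T2·T1 = [-1 0 4; 0 3 9; 0 0 1]
T3·…·T1 = [-1 0 4; 2 3 1; 0 0 1]
T4·…·T1 = [-2 -3/2 7/2; 2 3 1; 0 0 1]
det M = -3; M⁻¹ = [-1 -1/2 4; 2/3 2/3 -3; 0 0 1]
M⁻¹ · (-9/2, 9)ᵀ = (4, 0)ᵀ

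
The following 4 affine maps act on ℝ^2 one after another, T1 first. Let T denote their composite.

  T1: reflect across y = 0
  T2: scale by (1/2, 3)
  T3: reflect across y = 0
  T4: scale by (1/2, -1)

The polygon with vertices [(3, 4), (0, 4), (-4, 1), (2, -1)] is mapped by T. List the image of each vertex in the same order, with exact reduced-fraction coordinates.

image vertices: (3/4, -12), (0, -12), (-1, -3), (1/2, 3)

T1 reflect across y = 0: (3, 4) → (3, -4); (0, 4) → (0, -4); (-4, 1) → (-4, -1); (2, -1) → (2, 1)
T2 scale by (1/2, 3): (3, -4) → (3/2, -12); (0, -4) → (0, -12); (-4, -1) → (-2, -3); (2, 1) → (1, 3)
T3 reflect across y = 0: (3/2, -12) → (3/2, 12); (0, -12) → (0, 12); (-2, -3) → (-2, 3); (1, 3) → (1, -3)
T4 scale by (1/2, -1): (3/2, 12) → (3/4, -12); (0, 12) → (0, -12); (-2, 3) → (-1, -3); (1, -3) → (1/2, 3)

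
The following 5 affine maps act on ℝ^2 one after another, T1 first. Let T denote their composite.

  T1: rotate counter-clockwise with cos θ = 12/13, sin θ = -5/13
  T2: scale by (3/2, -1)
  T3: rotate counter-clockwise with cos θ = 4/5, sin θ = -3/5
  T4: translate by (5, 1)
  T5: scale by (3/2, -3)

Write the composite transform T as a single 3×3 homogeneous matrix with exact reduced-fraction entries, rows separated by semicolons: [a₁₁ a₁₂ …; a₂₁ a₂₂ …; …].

T1 = [12/13 5/13 0; -5/13 12/13 0; 0 0 1]
T2·T1 = [18/13 15/26 0; 5/13 -12/13 0; 0 0 1]
T3·…·T1 = [87/65 -6/65 0; -34/65 -141/130 0; 0 0 1]
T4·…·T1 = [87/65 -6/65 5; -34/65 -141/130 1; 0 0 1]
T5·…·T1 = [261/130 -9/65 15/2; 102/65 423/130 -3; 0 0 1]

T = [261/130 -9/65 15/2; 102/65 423/130 -3; 0 0 1]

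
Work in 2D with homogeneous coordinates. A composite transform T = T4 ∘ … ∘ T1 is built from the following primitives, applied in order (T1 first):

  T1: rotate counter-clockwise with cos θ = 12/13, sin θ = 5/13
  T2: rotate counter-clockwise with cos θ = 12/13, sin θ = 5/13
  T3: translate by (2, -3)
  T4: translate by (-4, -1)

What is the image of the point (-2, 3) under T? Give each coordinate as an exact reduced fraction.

T(p) = (-72/13, -43/13)

T1 rotate counter-clockwise with cos θ = 12/13, sin θ = 5/13: (-2, 3) → (-3, 2)
T2 rotate counter-clockwise with cos θ = 12/13, sin θ = 5/13: (-3, 2) → (-46/13, 9/13)
T3 translate by (2, -3): (-46/13, 9/13) → (-20/13, -30/13)
T4 translate by (-4, -1): (-20/13, -30/13) → (-72/13, -43/13)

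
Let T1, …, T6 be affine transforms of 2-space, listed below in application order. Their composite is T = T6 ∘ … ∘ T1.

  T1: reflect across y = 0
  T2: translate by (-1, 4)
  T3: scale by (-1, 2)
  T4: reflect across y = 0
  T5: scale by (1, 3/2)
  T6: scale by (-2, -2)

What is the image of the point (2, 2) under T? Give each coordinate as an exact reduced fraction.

T1 reflect across y = 0: (2, 2) → (2, -2)
T2 translate by (-1, 4): (2, -2) → (1, 2)
T3 scale by (-1, 2): (1, 2) → (-1, 4)
T4 reflect across y = 0: (-1, 4) → (-1, -4)
T5 scale by (1, 3/2): (-1, -4) → (-1, -6)
T6 scale by (-2, -2): (-1, -6) → (2, 12)

T(p) = (2, 12)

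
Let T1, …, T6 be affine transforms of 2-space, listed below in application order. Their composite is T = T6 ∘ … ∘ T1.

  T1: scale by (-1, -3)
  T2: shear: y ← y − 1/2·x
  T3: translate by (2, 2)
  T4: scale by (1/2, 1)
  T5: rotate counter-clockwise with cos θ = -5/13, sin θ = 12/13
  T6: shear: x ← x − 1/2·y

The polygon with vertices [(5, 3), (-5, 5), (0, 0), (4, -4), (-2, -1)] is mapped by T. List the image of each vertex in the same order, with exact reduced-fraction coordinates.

image vertices: (237/52, 9/26), (435/52, 239/26), (-30/13, 2/13), (-141/13, -92/13), (-60/13, 4/13)

T1 scale by (-1, -3): (5, 3) → (-5, -9); (-5, 5) → (5, -15); (0, 0) → (0, 0); (4, -4) → (-4, 12); (-2, -1) → (2, 3)
T2 shear: y ← y − 1/2·x: (-5, -9) → (-5, -13/2); (5, -15) → (5, -35/2); (0, 0) → (0, 0); (-4, 12) → (-4, 14); (2, 3) → (2, 2)
T3 translate by (2, 2): (-5, -13/2) → (-3, -9/2); (5, -35/2) → (7, -31/2); (0, 0) → (2, 2); (-4, 14) → (-2, 16); (2, 2) → (4, 4)
T4 scale by (1/2, 1): (-3, -9/2) → (-3/2, -9/2); (7, -31/2) → (7/2, -31/2); (2, 2) → (1, 2); (-2, 16) → (-1, 16); (4, 4) → (2, 4)
T5 rotate counter-clockwise with cos θ = -5/13, sin θ = 12/13: (-3/2, -9/2) → (123/26, 9/26); (7/2, -31/2) → (337/26, 239/26); (1, 2) → (-29/13, 2/13); (-1, 16) → (-187/13, -92/13); (2, 4) → (-58/13, 4/13)
T6 shear: x ← x − 1/2·y: (123/26, 9/26) → (237/52, 9/26); (337/26, 239/26) → (435/52, 239/26); (-29/13, 2/13) → (-30/13, 2/13); (-187/13, -92/13) → (-141/13, -92/13); (-58/13, 4/13) → (-60/13, 4/13)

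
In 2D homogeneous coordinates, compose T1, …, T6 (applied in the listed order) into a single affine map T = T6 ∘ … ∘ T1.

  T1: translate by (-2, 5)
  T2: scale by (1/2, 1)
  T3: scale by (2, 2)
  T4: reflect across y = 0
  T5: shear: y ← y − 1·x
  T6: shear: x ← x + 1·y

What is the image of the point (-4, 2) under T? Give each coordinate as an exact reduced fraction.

T1 translate by (-2, 5): (-4, 2) → (-6, 7)
T2 scale by (1/2, 1): (-6, 7) → (-3, 7)
T3 scale by (2, 2): (-3, 7) → (-6, 14)
T4 reflect across y = 0: (-6, 14) → (-6, -14)
T5 shear: y ← y − 1·x: (-6, -14) → (-6, -8)
T6 shear: x ← x + 1·y: (-6, -8) → (-14, -8)

T(p) = (-14, -8)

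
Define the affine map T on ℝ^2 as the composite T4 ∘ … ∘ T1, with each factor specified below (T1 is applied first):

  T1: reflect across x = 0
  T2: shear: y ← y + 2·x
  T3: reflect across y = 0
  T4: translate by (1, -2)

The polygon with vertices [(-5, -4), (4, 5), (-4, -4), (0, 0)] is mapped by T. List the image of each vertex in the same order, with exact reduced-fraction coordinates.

image vertices: (6, -8), (-3, 1), (5, -6), (1, -2)

T1 reflect across x = 0: (-5, -4) → (5, -4); (4, 5) → (-4, 5); (-4, -4) → (4, -4); (0, 0) → (0, 0)
T2 shear: y ← y + 2·x: (5, -4) → (5, 6); (-4, 5) → (-4, -3); (4, -4) → (4, 4); (0, 0) → (0, 0)
T3 reflect across y = 0: (5, 6) → (5, -6); (-4, -3) → (-4, 3); (4, 4) → (4, -4); (0, 0) → (0, 0)
T4 translate by (1, -2): (5, -6) → (6, -8); (-4, 3) → (-3, 1); (4, -4) → (5, -6); (0, 0) → (1, -2)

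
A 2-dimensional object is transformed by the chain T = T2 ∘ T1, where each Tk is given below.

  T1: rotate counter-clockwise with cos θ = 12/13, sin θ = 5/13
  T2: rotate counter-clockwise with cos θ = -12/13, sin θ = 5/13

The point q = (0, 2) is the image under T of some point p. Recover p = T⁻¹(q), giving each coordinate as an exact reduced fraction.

T1 = [12/13 -5/13 0; 5/13 12/13 0; 0 0 1]
T2·T1 = [-1 0 0; 0 -1 0; 0 0 1]
det M = 1; M⁻¹ = [-1 0 0; 0 -1 0; 0 0 1]
M⁻¹ · (0, 2)ᵀ = (0, -2)ᵀ

p = (0, -2)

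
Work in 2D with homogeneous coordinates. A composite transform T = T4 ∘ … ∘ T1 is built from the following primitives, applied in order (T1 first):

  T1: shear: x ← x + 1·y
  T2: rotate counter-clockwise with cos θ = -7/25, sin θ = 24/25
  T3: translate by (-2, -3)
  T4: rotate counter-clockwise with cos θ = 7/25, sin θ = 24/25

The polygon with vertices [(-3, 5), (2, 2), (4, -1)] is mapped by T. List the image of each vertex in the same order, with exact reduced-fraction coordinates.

image vertices: (8/25, -194/25), (-42/25, -119/25), (-17/25, -44/25)

T1 shear: x ← x + 1·y: (-3, 5) → (2, 5); (2, 2) → (4, 2); (4, -1) → (3, -1)
T2 rotate counter-clockwise with cos θ = -7/25, sin θ = 24/25: (2, 5) → (-134/25, 13/25); (4, 2) → (-76/25, 82/25); (3, -1) → (3/25, 79/25)
T3 translate by (-2, -3): (-134/25, 13/25) → (-184/25, -62/25); (-76/25, 82/25) → (-126/25, 7/25); (3/25, 79/25) → (-47/25, 4/25)
T4 rotate counter-clockwise with cos θ = 7/25, sin θ = 24/25: (-184/25, -62/25) → (8/25, -194/25); (-126/25, 7/25) → (-42/25, -119/25); (-47/25, 4/25) → (-17/25, -44/25)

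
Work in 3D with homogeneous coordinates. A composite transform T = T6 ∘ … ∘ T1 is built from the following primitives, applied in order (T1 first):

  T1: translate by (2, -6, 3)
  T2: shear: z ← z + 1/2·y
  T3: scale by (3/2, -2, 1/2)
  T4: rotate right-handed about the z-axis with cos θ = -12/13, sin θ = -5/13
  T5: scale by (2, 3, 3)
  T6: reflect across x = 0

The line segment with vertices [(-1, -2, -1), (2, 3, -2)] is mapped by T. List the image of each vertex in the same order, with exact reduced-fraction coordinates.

image vertices: (-124/13, -1197/26, -3), (84/13, -306/13, -3/4)

T1 translate by (2, -6, 3): (-1, -2, -1) → (1, -8, 2); (2, 3, -2) → (4, -3, 1)
T2 shear: z ← z + 1/2·y: (1, -8, 2) → (1, -8, -2); (4, -3, 1) → (4, -3, -1/2)
T3 scale by (3/2, -2, 1/2): (1, -8, -2) → (3/2, 16, -1); (4, -3, -1/2) → (6, 6, -1/4)
T4 rotate right-handed about the z-axis with cos θ = -12/13, sin θ = -5/13: (3/2, 16, -1) → (62/13, -399/26, -1); (6, 6, -1/4) → (-42/13, -102/13, -1/4)
T5 scale by (2, 3, 3): (62/13, -399/26, -1) → (124/13, -1197/26, -3); (-42/13, -102/13, -1/4) → (-84/13, -306/13, -3/4)
T6 reflect across x = 0: (124/13, -1197/26, -3) → (-124/13, -1197/26, -3); (-84/13, -306/13, -3/4) → (84/13, -306/13, -3/4)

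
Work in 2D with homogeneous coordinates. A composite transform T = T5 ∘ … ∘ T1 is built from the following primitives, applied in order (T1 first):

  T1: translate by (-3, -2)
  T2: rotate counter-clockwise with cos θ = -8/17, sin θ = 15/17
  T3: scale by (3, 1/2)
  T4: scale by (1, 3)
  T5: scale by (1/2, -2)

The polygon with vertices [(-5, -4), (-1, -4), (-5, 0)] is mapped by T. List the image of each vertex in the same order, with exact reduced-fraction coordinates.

image vertices: (231/17, 216/17), (183/17, 36/17), (141/17, 312/17)

T1 translate by (-3, -2): (-5, -4) → (-8, -6); (-1, -4) → (-4, -6); (-5, 0) → (-8, -2)
T2 rotate counter-clockwise with cos θ = -8/17, sin θ = 15/17: (-8, -6) → (154/17, -72/17); (-4, -6) → (122/17, -12/17); (-8, -2) → (94/17, -104/17)
T3 scale by (3, 1/2): (154/17, -72/17) → (462/17, -36/17); (122/17, -12/17) → (366/17, -6/17); (94/17, -104/17) → (282/17, -52/17)
T4 scale by (1, 3): (462/17, -36/17) → (462/17, -108/17); (366/17, -6/17) → (366/17, -18/17); (282/17, -52/17) → (282/17, -156/17)
T5 scale by (1/2, -2): (462/17, -108/17) → (231/17, 216/17); (366/17, -18/17) → (183/17, 36/17); (282/17, -156/17) → (141/17, 312/17)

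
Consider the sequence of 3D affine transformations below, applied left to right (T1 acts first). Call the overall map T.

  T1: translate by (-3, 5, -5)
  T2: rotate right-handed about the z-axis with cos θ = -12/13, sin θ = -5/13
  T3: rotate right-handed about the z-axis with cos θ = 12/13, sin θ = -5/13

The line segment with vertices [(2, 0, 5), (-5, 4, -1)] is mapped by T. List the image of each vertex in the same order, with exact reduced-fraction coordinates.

image vertices: (1, -5, 0), (8, -9, -6)

T1 translate by (-3, 5, -5): (2, 0, 5) → (-1, 5, 0); (-5, 4, -1) → (-8, 9, -6)
T2 rotate right-handed about the z-axis with cos θ = -12/13, sin θ = -5/13: (-1, 5, 0) → (37/13, -55/13, 0); (-8, 9, -6) → (141/13, -68/13, -6)
T3 rotate right-handed about the z-axis with cos θ = 12/13, sin θ = -5/13: (37/13, -55/13, 0) → (1, -5, 0); (141/13, -68/13, -6) → (8, -9, -6)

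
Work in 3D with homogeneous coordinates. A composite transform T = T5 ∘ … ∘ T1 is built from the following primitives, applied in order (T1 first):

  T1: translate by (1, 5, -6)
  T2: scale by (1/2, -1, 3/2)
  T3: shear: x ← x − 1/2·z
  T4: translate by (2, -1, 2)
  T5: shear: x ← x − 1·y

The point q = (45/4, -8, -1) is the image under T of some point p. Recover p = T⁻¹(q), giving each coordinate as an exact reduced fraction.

p = (-3/2, 2, 4)

T1 = [1 0 0 1; 0 1 0 5; 0 0 1 -6; 0 0 0 1]
T2·T1 = [1/2 0 0 1/2; 0 -1 0 -5; 0 0 3/2 -9; 0 0 0 1]
T3·…·T1 = [1/2 0 -3/4 5; 0 -1 0 -5; 0 0 3/2 -9; 0 0 0 1]
T4·…·T1 = [1/2 0 -3/4 7; 0 -1 0 -6; 0 0 3/2 -7; 0 0 0 1]
T5·…·T1 = [1/2 1 -3/4 13; 0 -1 0 -6; 0 0 3/2 -7; 0 0 0 1]
det M = -3/4; M⁻¹ = [2 2 1 -7; 0 -1 0 -6; 0 0 2/3 14/3; 0 0 0 1]
M⁻¹ · (45/4, -8, -1)ᵀ = (-3/2, 2, 4)ᵀ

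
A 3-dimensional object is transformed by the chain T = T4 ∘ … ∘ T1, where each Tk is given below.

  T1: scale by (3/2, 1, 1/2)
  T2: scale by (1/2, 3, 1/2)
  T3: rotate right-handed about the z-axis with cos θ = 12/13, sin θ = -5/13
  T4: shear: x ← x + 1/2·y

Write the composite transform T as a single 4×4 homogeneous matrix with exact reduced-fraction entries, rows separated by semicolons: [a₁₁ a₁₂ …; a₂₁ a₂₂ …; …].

T1 = [3/2 0 0 0; 0 1 0 0; 0 0 1/2 0; 0 0 0 1]
T2·T1 = [3/4 0 0 0; 0 3 0 0; 0 0 1/4 0; 0 0 0 1]
T3·…·T1 = [9/13 15/13 0 0; -15/52 36/13 0 0; 0 0 1/4 0; 0 0 0 1]
T4·…·T1 = [57/104 33/13 0 0; -15/52 36/13 0 0; 0 0 1/4 0; 0 0 0 1]

T = [57/104 33/13 0 0; -15/52 36/13 0 0; 0 0 1/4 0; 0 0 0 1]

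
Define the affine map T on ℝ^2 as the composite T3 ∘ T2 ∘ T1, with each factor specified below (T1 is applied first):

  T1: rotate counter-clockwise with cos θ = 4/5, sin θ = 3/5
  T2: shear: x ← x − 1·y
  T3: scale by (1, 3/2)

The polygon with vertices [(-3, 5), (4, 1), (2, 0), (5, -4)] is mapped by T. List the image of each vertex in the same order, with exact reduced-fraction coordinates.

image vertices: (-38/5, 33/10), (-3/5, 24/5), (2/5, 9/5), (33/5, -3/10)

T1 rotate counter-clockwise with cos θ = 4/5, sin θ = 3/5: (-3, 5) → (-27/5, 11/5); (4, 1) → (13/5, 16/5); (2, 0) → (8/5, 6/5); (5, -4) → (32/5, -1/5)
T2 shear: x ← x − 1·y: (-27/5, 11/5) → (-38/5, 11/5); (13/5, 16/5) → (-3/5, 16/5); (8/5, 6/5) → (2/5, 6/5); (32/5, -1/5) → (33/5, -1/5)
T3 scale by (1, 3/2): (-38/5, 11/5) → (-38/5, 33/10); (-3/5, 16/5) → (-3/5, 24/5); (2/5, 6/5) → (2/5, 9/5); (33/5, -1/5) → (33/5, -3/10)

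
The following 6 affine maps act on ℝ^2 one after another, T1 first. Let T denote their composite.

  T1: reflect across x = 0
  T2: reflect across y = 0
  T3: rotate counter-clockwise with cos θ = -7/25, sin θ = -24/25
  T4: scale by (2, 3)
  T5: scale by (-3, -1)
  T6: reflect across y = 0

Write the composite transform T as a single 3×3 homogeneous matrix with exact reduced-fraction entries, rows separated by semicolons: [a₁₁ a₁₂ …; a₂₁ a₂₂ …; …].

T = [-42/25 144/25 0; 72/25 21/25 0; 0 0 1]

T1 = [-1 0 0; 0 1 0; 0 0 1]
T2·T1 = [-1 0 0; 0 -1 0; 0 0 1]
T3·…·T1 = [7/25 -24/25 0; 24/25 7/25 0; 0 0 1]
T4·…·T1 = [14/25 -48/25 0; 72/25 21/25 0; 0 0 1]
T5·…·T1 = [-42/25 144/25 0; -72/25 -21/25 0; 0 0 1]
T6·…·T1 = [-42/25 144/25 0; 72/25 21/25 0; 0 0 1]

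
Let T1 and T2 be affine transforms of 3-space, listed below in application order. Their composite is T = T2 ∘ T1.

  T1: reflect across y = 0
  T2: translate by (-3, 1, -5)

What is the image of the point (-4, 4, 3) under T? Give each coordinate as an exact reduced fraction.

T1 reflect across y = 0: (-4, 4, 3) → (-4, -4, 3)
T2 translate by (-3, 1, -5): (-4, -4, 3) → (-7, -3, -2)

T(p) = (-7, -3, -2)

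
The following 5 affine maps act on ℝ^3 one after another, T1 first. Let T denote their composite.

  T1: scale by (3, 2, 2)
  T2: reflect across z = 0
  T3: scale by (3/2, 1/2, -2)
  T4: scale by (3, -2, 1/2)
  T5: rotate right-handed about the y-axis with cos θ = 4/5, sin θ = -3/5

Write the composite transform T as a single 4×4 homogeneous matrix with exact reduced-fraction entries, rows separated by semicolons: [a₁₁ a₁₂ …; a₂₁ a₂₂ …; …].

T = [54/5 0 -6/5 0; 0 -2 0 0; 81/10 0 8/5 0; 0 0 0 1]

T1 = [3 0 0 0; 0 2 0 0; 0 0 2 0; 0 0 0 1]
T2·T1 = [3 0 0 0; 0 2 0 0; 0 0 -2 0; 0 0 0 1]
T3·…·T1 = [9/2 0 0 0; 0 1 0 0; 0 0 4 0; 0 0 0 1]
T4·…·T1 = [27/2 0 0 0; 0 -2 0 0; 0 0 2 0; 0 0 0 1]
T5·…·T1 = [54/5 0 -6/5 0; 0 -2 0 0; 81/10 0 8/5 0; 0 0 0 1]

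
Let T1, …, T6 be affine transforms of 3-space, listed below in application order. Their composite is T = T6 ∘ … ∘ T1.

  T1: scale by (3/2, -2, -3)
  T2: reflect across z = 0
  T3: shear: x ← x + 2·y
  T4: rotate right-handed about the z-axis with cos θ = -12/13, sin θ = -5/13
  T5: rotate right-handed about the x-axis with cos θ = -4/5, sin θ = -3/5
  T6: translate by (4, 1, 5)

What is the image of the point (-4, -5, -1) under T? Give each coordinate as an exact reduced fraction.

T(p) = (-66/13, 708/65, 1051/65)

T1 scale by (3/2, -2, -3): (-4, -5, -1) → (-6, 10, 3)
T2 reflect across z = 0: (-6, 10, 3) → (-6, 10, -3)
T3 shear: x ← x + 2·y: (-6, 10, -3) → (14, 10, -3)
T4 rotate right-handed about the z-axis with cos θ = -12/13, sin θ = -5/13: (14, 10, -3) → (-118/13, -190/13, -3)
T5 rotate right-handed about the x-axis with cos θ = -4/5, sin θ = -3/5: (-118/13, -190/13, -3) → (-118/13, 643/65, 726/65)
T6 translate by (4, 1, 5): (-118/13, 643/65, 726/65) → (-66/13, 708/65, 1051/65)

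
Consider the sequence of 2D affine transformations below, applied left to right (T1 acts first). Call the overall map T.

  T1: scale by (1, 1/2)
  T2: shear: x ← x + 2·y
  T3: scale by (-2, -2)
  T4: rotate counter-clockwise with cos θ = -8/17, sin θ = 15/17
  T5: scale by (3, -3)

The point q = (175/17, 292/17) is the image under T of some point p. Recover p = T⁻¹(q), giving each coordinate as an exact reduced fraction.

p = (3, 1/3)

T1 = [1 0 0; 0 1/2 0; 0 0 1]
T2·T1 = [1 1 0; 0 1/2 0; 0 0 1]
T3·…·T1 = [-2 -2 0; 0 -1 0; 0 0 1]
T4·…·T1 = [16/17 31/17 0; -30/17 -22/17 0; 0 0 1]
T5·…·T1 = [48/17 93/17 0; 90/17 66/17 0; 0 0 1]
det M = -18; M⁻¹ = [-11/51 31/102 0; 5/17 -8/51 0; 0 0 1]
M⁻¹ · (175/17, 292/17)ᵀ = (3, 1/3)ᵀ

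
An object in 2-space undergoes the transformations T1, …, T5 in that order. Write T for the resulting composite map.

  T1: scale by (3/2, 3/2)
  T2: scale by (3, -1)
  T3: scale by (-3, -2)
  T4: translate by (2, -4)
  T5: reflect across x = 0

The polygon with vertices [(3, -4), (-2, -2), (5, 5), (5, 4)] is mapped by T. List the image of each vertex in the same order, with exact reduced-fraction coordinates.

T1 scale by (3/2, 3/2): (3, -4) → (9/2, -6); (-2, -2) → (-3, -3); (5, 5) → (15/2, 15/2); (5, 4) → (15/2, 6)
T2 scale by (3, -1): (9/2, -6) → (27/2, 6); (-3, -3) → (-9, 3); (15/2, 15/2) → (45/2, -15/2); (15/2, 6) → (45/2, -6)
T3 scale by (-3, -2): (27/2, 6) → (-81/2, -12); (-9, 3) → (27, -6); (45/2, -15/2) → (-135/2, 15); (45/2, -6) → (-135/2, 12)
T4 translate by (2, -4): (-81/2, -12) → (-77/2, -16); (27, -6) → (29, -10); (-135/2, 15) → (-131/2, 11); (-135/2, 12) → (-131/2, 8)
T5 reflect across x = 0: (-77/2, -16) → (77/2, -16); (29, -10) → (-29, -10); (-131/2, 11) → (131/2, 11); (-131/2, 8) → (131/2, 8)

image vertices: (77/2, -16), (-29, -10), (131/2, 11), (131/2, 8)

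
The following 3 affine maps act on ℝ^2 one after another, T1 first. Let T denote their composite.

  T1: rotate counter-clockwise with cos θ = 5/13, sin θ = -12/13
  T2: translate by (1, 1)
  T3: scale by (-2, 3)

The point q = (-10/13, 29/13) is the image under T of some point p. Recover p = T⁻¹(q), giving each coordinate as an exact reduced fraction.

T1 = [5/13 12/13 0; -12/13 5/13 0; 0 0 1]
T2·T1 = [5/13 12/13 1; -12/13 5/13 1; 0 0 1]
T3·…·T1 = [-10/13 -24/13 -2; -36/13 15/13 3; 0 0 1]
det M = -6; M⁻¹ = [-5/26 -4/13 7/13; -6/13 5/39 -17/13; 0 0 1]
M⁻¹ · (-10/13, 29/13)ᵀ = (0, -2/3)ᵀ

p = (0, -2/3)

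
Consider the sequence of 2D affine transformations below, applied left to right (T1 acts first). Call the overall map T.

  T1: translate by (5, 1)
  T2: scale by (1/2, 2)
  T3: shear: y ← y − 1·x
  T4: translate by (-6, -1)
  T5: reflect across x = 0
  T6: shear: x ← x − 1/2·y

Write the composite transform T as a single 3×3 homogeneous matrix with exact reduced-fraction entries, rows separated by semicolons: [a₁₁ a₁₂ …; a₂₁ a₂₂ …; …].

T = [-1/4 -1 17/4; -1/2 2 -3/2; 0 0 1]

T1 = [1 0 5; 0 1 1; 0 0 1]
T2·T1 = [1/2 0 5/2; 0 2 2; 0 0 1]
T3·…·T1 = [1/2 0 5/2; -1/2 2 -1/2; 0 0 1]
T4·…·T1 = [1/2 0 -7/2; -1/2 2 -3/2; 0 0 1]
T5·…·T1 = [-1/2 0 7/2; -1/2 2 -3/2; 0 0 1]
T6·…·T1 = [-1/4 -1 17/4; -1/2 2 -3/2; 0 0 1]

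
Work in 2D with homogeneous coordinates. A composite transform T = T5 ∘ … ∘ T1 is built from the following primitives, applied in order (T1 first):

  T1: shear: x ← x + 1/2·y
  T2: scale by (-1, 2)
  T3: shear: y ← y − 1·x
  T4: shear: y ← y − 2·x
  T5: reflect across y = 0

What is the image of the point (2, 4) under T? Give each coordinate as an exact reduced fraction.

T1 shear: x ← x + 1/2·y: (2, 4) → (4, 4)
T2 scale by (-1, 2): (4, 4) → (-4, 8)
T3 shear: y ← y − 1·x: (-4, 8) → (-4, 12)
T4 shear: y ← y − 2·x: (-4, 12) → (-4, 20)
T5 reflect across y = 0: (-4, 20) → (-4, -20)

T(p) = (-4, -20)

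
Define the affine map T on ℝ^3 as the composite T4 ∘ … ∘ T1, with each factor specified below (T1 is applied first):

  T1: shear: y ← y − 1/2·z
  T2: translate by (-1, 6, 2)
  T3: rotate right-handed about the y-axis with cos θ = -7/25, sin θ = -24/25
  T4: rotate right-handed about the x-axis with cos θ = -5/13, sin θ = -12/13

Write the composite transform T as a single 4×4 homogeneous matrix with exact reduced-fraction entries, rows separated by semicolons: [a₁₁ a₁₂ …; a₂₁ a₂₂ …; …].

T1 = [1 0 0 0; 0 1 -1/2 0; 0 0 1 0; 0 0 0 1]
T2·T1 = [1 0 0 -1; 0 1 -1/2 6; 0 0 1 2; 0 0 0 1]
T3·…·T1 = [-7/25 0 -24/25 -41/25; 0 1 -1/2 6; 24/25 0 -7/25 -38/25; 0 0 0 1]
T4·…·T1 = [-7/25 0 -24/25 -41/25; 288/325 -5/13 -43/650 -1206/325; -24/65 -12/13 37/65 -322/65; 0 0 0 1]

T = [-7/25 0 -24/25 -41/25; 288/325 -5/13 -43/650 -1206/325; -24/65 -12/13 37/65 -322/65; 0 0 0 1]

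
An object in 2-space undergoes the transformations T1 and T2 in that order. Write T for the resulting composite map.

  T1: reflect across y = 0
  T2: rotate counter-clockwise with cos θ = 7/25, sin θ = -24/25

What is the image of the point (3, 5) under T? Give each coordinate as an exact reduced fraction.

T1 reflect across y = 0: (3, 5) → (3, -5)
T2 rotate counter-clockwise with cos θ = 7/25, sin θ = -24/25: (3, -5) → (-99/25, -107/25)

T(p) = (-99/25, -107/25)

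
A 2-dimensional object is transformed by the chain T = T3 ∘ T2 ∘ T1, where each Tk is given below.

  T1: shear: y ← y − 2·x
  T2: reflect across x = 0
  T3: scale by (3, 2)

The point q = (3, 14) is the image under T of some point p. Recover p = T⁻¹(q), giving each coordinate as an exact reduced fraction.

T1 = [1 0 0; -2 1 0; 0 0 1]
T2·T1 = [-1 0 0; -2 1 0; 0 0 1]
T3·…·T1 = [-3 0 0; -4 2 0; 0 0 1]
det M = -6; M⁻¹ = [-1/3 0 0; -2/3 1/2 0; 0 0 1]
M⁻¹ · (3, 14)ᵀ = (-1, 5)ᵀ

p = (-1, 5)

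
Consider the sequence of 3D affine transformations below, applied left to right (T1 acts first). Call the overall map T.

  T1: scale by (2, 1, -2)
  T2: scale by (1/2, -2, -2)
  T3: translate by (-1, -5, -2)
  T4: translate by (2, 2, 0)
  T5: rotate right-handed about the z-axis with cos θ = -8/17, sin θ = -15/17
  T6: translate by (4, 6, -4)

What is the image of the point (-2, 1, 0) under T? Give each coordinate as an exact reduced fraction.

T1 scale by (2, 1, -2): (-2, 1, 0) → (-4, 1, 0)
T2 scale by (1/2, -2, -2): (-4, 1, 0) → (-2, -2, 0)
T3 translate by (-1, -5, -2): (-2, -2, 0) → (-3, -7, -2)
T4 translate by (2, 2, 0): (-3, -7, -2) → (-1, -5, -2)
T5 rotate right-handed about the z-axis with cos θ = -8/17, sin θ = -15/17: (-1, -5, -2) → (-67/17, 55/17, -2)
T6 translate by (4, 6, -4): (-67/17, 55/17, -2) → (1/17, 157/17, -6)

T(p) = (1/17, 157/17, -6)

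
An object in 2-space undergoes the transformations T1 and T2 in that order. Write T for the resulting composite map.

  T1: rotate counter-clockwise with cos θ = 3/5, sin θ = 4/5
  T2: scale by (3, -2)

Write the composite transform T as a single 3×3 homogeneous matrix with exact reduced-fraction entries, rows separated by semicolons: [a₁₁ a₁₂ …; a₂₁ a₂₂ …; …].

T = [9/5 -12/5 0; -8/5 -6/5 0; 0 0 1]

T1 = [3/5 -4/5 0; 4/5 3/5 0; 0 0 1]
T2·T1 = [9/5 -12/5 0; -8/5 -6/5 0; 0 0 1]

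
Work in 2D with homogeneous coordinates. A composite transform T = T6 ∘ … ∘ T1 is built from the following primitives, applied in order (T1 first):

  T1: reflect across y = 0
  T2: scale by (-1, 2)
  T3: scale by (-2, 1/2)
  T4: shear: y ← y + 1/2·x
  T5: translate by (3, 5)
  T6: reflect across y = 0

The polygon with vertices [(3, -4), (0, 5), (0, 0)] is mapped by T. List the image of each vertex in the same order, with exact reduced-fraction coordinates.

T1 reflect across y = 0: (3, -4) → (3, 4); (0, 5) → (0, -5); (0, 0) → (0, 0)
T2 scale by (-1, 2): (3, 4) → (-3, 8); (0, -5) → (0, -10); (0, 0) → (0, 0)
T3 scale by (-2, 1/2): (-3, 8) → (6, 4); (0, -10) → (0, -5); (0, 0) → (0, 0)
T4 shear: y ← y + 1/2·x: (6, 4) → (6, 7); (0, -5) → (0, -5); (0, 0) → (0, 0)
T5 translate by (3, 5): (6, 7) → (9, 12); (0, -5) → (3, 0); (0, 0) → (3, 5)
T6 reflect across y = 0: (9, 12) → (9, -12); (3, 0) → (3, 0); (3, 5) → (3, -5)

image vertices: (9, -12), (3, 0), (3, -5)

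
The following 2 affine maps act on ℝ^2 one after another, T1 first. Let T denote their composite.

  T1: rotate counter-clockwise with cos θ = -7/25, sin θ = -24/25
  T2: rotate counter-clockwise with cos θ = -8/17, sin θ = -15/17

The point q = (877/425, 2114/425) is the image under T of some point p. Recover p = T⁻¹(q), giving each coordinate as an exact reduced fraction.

T1 = [-7/25 24/25 0; -24/25 -7/25 0; 0 0 1]
T2·T1 = [-304/425 -297/425 0; 297/425 -304/425 0; 0 0 1]
det M = 1; M⁻¹ = [-304/425 297/425 0; -297/425 -304/425 0; 0 0 1]
M⁻¹ · (877/425, 2114/425)ᵀ = (2, -5)ᵀ

p = (2, -5)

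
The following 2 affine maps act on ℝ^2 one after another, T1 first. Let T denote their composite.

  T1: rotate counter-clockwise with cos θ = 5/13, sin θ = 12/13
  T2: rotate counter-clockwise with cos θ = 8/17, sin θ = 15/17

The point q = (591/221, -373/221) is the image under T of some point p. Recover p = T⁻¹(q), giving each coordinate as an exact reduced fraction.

p = (-3, -1)

T1 = [5/13 -12/13 0; 12/13 5/13 0; 0 0 1]
T2·T1 = [-140/221 -171/221 0; 171/221 -140/221 0; 0 0 1]
det M = 1; M⁻¹ = [-140/221 171/221 0; -171/221 -140/221 0; 0 0 1]
M⁻¹ · (591/221, -373/221)ᵀ = (-3, -1)ᵀ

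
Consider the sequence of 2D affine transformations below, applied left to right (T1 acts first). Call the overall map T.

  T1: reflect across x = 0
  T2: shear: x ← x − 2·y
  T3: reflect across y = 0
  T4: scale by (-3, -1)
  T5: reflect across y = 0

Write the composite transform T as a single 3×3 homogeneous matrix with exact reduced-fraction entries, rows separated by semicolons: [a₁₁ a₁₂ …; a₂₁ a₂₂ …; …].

T1 = [-1 0 0; 0 1 0; 0 0 1]
T2·T1 = [-1 -2 0; 0 1 0; 0 0 1]
T3·…·T1 = [-1 -2 0; 0 -1 0; 0 0 1]
T4·…·T1 = [3 6 0; 0 1 0; 0 0 1]
T5·…·T1 = [3 6 0; 0 -1 0; 0 0 1]

T = [3 6 0; 0 -1 0; 0 0 1]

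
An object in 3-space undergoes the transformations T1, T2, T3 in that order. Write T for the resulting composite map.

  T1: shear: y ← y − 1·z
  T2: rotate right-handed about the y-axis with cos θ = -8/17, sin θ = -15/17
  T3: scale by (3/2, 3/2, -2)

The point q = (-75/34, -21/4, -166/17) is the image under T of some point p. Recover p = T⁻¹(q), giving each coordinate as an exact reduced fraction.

p = (5, -9/2, -1)

T1 = [1 0 0 0; 0 1 -1 0; 0 0 1 0; 0 0 0 1]
T2·T1 = [-8/17 0 -15/17 0; 0 1 -1 0; 15/17 0 -8/17 0; 0 0 0 1]
T3·…·T1 = [-12/17 0 -45/34 0; 0 3/2 -3/2 0; -30/17 0 16/17 0; 0 0 0 1]
det M = -9/2; M⁻¹ = [-16/51 0 -15/34 0; -10/17 2/3 4/17 0; -10/17 0 4/17 0; 0 0 0 1]
M⁻¹ · (-75/34, -21/4, -166/17)ᵀ = (5, -9/2, -1)ᵀ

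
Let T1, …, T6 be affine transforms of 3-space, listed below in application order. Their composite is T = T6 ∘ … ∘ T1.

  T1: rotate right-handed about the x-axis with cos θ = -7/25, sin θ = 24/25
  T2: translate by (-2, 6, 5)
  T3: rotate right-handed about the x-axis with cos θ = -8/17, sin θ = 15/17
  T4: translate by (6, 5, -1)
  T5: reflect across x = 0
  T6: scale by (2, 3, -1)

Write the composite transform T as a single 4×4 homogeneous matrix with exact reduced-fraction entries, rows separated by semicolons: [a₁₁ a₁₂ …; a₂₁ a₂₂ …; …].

T = [-2 0 0 -8; 0 -912/425 891/425 -114/17; 0 297/425 304/425 -33/17; 0 0 0 1]

T1 = [1 0 0 0; 0 -7/25 -24/25 0; 0 24/25 -7/25 0; 0 0 0 1]
T2·T1 = [1 0 0 -2; 0 -7/25 -24/25 6; 0 24/25 -7/25 5; 0 0 0 1]
T3·…·T1 = [1 0 0 -2; 0 -304/425 297/425 -123/17; 0 -297/425 -304/425 50/17; 0 0 0 1]
T4·…·T1 = [1 0 0 4; 0 -304/425 297/425 -38/17; 0 -297/425 -304/425 33/17; 0 0 0 1]
T5·…·T1 = [-1 0 0 -4; 0 -304/425 297/425 -38/17; 0 -297/425 -304/425 33/17; 0 0 0 1]
T6·…·T1 = [-2 0 0 -8; 0 -912/425 891/425 -114/17; 0 297/425 304/425 -33/17; 0 0 0 1]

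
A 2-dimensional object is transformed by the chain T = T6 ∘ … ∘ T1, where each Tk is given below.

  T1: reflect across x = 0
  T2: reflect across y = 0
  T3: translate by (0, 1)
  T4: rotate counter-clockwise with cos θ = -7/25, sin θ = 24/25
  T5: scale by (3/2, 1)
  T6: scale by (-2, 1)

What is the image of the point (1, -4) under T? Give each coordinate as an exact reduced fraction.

T1 reflect across x = 0: (1, -4) → (-1, -4)
T2 reflect across y = 0: (-1, -4) → (-1, 4)
T3 translate by (0, 1): (-1, 4) → (-1, 5)
T4 rotate counter-clockwise with cos θ = -7/25, sin θ = 24/25: (-1, 5) → (-113/25, -59/25)
T5 scale by (3/2, 1): (-113/25, -59/25) → (-339/50, -59/25)
T6 scale by (-2, 1): (-339/50, -59/25) → (339/25, -59/25)

T(p) = (339/25, -59/25)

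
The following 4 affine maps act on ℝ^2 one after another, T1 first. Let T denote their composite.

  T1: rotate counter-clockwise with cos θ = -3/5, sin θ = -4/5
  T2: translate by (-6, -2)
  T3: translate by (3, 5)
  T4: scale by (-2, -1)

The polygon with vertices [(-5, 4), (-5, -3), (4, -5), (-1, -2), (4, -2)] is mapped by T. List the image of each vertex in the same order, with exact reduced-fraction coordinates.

T1 rotate counter-clockwise with cos θ = -3/5, sin θ = -4/5: (-5, 4) → (31/5, 8/5); (-5, -3) → (3/5, 29/5); (4, -5) → (-32/5, -1/5); (-1, -2) → (-1, 2); (4, -2) → (-4, -2)
T2 translate by (-6, -2): (31/5, 8/5) → (1/5, -2/5); (3/5, 29/5) → (-27/5, 19/5); (-32/5, -1/5) → (-62/5, -11/5); (-1, 2) → (-7, 0); (-4, -2) → (-10, -4)
T3 translate by (3, 5): (1/5, -2/5) → (16/5, 23/5); (-27/5, 19/5) → (-12/5, 44/5); (-62/5, -11/5) → (-47/5, 14/5); (-7, 0) → (-4, 5); (-10, -4) → (-7, 1)
T4 scale by (-2, -1): (16/5, 23/5) → (-32/5, -23/5); (-12/5, 44/5) → (24/5, -44/5); (-47/5, 14/5) → (94/5, -14/5); (-4, 5) → (8, -5); (-7, 1) → (14, -1)

image vertices: (-32/5, -23/5), (24/5, -44/5), (94/5, -14/5), (8, -5), (14, -1)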